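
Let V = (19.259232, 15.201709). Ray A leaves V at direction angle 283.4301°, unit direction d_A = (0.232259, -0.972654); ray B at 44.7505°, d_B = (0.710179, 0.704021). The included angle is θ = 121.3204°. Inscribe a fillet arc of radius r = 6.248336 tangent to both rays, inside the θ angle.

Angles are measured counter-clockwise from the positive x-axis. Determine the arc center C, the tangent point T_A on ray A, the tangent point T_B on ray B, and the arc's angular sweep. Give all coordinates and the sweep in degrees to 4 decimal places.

bisector direction at 344.0903° = (0.961695,-0.274122)
center distance |VC| = r/sin(θ/2) = 6.248336/sin(60.6602°) = 7.167750
C = V + |VC|·bis = (26.1524,13.2369)
T_A = V + ((C−V)·d_A)·d_A = V + 3.5121·d_A = (20.0750,11.7856)
T_B = V + ((C−V)·d_B)·d_B = V + 3.5121·d_B = (21.7535,17.6743)
sweep = 180° − θ = 58.6796°

center=(26.1524,13.2369) T_A=(20.0750,11.7856) T_B=(21.7535,17.6743) sweep=58.6796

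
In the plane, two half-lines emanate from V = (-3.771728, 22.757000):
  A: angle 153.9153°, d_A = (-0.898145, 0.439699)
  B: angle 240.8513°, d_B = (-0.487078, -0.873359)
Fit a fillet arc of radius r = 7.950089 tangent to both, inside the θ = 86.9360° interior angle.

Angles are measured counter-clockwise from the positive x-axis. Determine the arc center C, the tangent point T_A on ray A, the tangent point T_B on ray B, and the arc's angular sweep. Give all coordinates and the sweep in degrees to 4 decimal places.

center=(-14.8001,19.3044) T_A=(-11.3045,26.4448) T_B=(-7.8569,15.4321) sweep=93.0640

bisector direction at 197.3833° = (-0.954327,-0.298763)
center distance |VC| = r/sin(θ/2) = 7.950089/sin(43.4680°) = 11.556213
C = V + |VC|·bis = (-14.8001,19.3044)
T_A = V + ((C−V)·d_A)·d_A = V + 8.3870·d_A = (-11.3045,26.4448)
T_B = V + ((C−V)·d_B)·d_B = V + 8.3870·d_B = (-7.8569,15.4321)
sweep = 180° − θ = 93.0640°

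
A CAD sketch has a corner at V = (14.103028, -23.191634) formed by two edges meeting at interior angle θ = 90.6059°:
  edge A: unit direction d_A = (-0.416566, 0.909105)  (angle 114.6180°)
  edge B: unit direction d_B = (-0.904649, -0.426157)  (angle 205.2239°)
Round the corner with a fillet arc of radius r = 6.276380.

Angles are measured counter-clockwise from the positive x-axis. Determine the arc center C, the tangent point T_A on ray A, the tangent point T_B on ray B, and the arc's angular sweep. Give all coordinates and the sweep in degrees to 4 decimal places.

bisector direction at 159.9210° = (-0.939220,0.343316)
center distance |VC| = r/sin(θ/2) = 6.276380/sin(45.3030°) = 8.829579
C = V + |VC|·bis = (5.8101,-20.1603)
T_A = V + ((C−V)·d_A)·d_A = V + 6.2104·d_A = (11.5160,-17.5458)
T_B = V + ((C−V)·d_B)·d_B = V + 6.2104·d_B = (8.4848,-25.8382)
sweep = 180° − θ = 89.3941°

center=(5.8101,-20.1603) T_A=(11.5160,-17.5458) T_B=(8.4848,-25.8382) sweep=89.3941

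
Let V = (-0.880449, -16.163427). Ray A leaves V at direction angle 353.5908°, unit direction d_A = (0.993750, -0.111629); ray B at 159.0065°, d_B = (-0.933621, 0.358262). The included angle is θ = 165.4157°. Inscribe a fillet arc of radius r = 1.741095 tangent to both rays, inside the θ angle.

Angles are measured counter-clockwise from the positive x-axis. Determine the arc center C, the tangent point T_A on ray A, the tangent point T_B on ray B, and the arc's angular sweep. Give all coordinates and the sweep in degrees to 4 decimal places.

center=(-0.4647,-14.4581) T_A=(-0.6590,-16.1883) T_B=(-1.0885,-16.0836) sweep=14.5843

bisector direction at 76.2987° = (0.236861,0.971544)
center distance |VC| = r/sin(θ/2) = 1.741095/sin(82.7078°) = 1.755292
C = V + |VC|·bis = (-0.4647,-14.4581)
T_A = V + ((C−V)·d_A)·d_A = V + 0.2228·d_A = (-0.6590,-16.1883)
T_B = V + ((C−V)·d_B)·d_B = V + 0.2228·d_B = (-1.0885,-16.0836)
sweep = 180° − θ = 14.5843°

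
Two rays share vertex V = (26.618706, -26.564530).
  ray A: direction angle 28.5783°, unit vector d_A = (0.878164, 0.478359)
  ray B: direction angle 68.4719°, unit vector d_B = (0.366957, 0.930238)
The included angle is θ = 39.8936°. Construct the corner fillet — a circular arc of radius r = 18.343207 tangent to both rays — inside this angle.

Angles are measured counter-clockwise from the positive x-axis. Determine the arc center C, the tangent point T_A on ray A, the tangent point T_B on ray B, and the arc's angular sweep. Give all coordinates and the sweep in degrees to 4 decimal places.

bisector direction at 48.5251° = (0.662292,0.749246)
center distance |VC| = r/sin(θ/2) = 18.343207/sin(19.9468°) = 53.769142
C = V + |VC|·bis = (62.2296,13.7218)
T_A = V + ((C−V)·d_A)·d_A = V + 50.5435·d_A = (71.0042,-2.3866)
T_B = V + ((C−V)·d_B)·d_B = V + 50.5435·d_B = (45.1660,20.4530)
sweep = 180° − θ = 140.1064°

center=(62.2296,13.7218) T_A=(71.0042,-2.3866) T_B=(45.1660,20.4530) sweep=140.1064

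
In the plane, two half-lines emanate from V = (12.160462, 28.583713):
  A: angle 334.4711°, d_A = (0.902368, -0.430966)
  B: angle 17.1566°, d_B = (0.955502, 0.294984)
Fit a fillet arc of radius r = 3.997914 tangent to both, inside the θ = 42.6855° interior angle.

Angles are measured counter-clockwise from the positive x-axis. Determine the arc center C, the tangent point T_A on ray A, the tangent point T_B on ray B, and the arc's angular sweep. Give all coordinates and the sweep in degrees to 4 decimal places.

bisector direction at 355.8138° = (0.997332,-0.072997)
center distance |VC| = r/sin(θ/2) = 3.997914/sin(21.3427°) = 10.984901
C = V + |VC|·bis = (23.1161,27.7818)
T_A = V + ((C−V)·d_A)·d_A = V + 10.2316·d_A = (21.3931,24.1743)
T_B = V + ((C−V)·d_B)·d_B = V + 10.2316·d_B = (21.9367,31.6019)
sweep = 180° − θ = 137.3145°

center=(23.1161,27.7818) T_A=(21.3931,24.1743) T_B=(21.9367,31.6019) sweep=137.3145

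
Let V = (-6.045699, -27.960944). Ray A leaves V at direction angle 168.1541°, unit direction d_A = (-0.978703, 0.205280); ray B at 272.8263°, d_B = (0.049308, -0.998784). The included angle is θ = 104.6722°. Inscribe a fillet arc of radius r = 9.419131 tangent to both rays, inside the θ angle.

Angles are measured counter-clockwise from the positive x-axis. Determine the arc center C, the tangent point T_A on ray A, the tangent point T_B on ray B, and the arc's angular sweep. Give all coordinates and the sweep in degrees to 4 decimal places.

center=(-15.0949,-35.6870) T_A=(-13.1613,-26.4685) T_B=(-5.6872,-35.2226) sweep=75.3278

bisector direction at 220.4902° = (-0.760517,-0.649318)
center distance |VC| = r/sin(θ/2) = 9.419131/sin(52.3361°) = 11.898721
C = V + |VC|·bis = (-15.0949,-35.6870)
T_A = V + ((C−V)·d_A)·d_A = V + 7.2705·d_A = (-13.1613,-26.4685)
T_B = V + ((C−V)·d_B)·d_B = V + 7.2705·d_B = (-5.6872,-35.2226)
sweep = 180° − θ = 75.3278°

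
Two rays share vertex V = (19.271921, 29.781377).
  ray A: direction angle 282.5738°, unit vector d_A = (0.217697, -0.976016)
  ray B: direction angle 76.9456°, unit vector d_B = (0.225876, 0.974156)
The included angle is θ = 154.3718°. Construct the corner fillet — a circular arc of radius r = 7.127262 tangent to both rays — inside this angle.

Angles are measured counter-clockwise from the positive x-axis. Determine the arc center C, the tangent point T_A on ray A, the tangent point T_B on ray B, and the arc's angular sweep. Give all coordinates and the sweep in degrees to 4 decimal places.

center=(26.5812,29.7507) T_A=(19.6248,28.1991) T_B=(19.6381,31.3606) sweep=25.6282

bisector direction at 359.7597° = (0.999991,-0.004194)
center distance |VC| = r/sin(θ/2) = 7.127262/sin(77.1859°) = 7.309302
C = V + |VC|·bis = (26.5812,29.7507)
T_A = V + ((C−V)·d_A)·d_A = V + 1.6211·d_A = (19.6248,28.1991)
T_B = V + ((C−V)·d_B)·d_B = V + 1.6211·d_B = (19.6381,31.3606)
sweep = 180° − θ = 25.6282°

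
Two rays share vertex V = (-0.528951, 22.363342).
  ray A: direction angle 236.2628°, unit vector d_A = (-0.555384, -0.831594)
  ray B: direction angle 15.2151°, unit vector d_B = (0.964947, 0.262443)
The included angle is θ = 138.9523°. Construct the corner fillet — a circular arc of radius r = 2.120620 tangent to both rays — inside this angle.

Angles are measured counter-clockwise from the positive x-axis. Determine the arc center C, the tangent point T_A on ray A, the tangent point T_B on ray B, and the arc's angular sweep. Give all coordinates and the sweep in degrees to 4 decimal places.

bisector direction at 305.7389° = (0.584093,-0.811687)
center distance |VC| = r/sin(θ/2) = 2.120620/sin(69.4762°) = 2.264346
C = V + |VC|·bis = (0.7936,20.5254)
T_A = V + ((C−V)·d_A)·d_A = V + 0.7939·d_A = (-0.9699,21.7032)
T_B = V + ((C−V)·d_B)·d_B = V + 0.7939·d_B = (0.2371,22.5717)
sweep = 180° − θ = 41.0477°

center=(0.7936,20.5254) T_A=(-0.9699,21.7032) T_B=(0.2371,22.5717) sweep=41.0477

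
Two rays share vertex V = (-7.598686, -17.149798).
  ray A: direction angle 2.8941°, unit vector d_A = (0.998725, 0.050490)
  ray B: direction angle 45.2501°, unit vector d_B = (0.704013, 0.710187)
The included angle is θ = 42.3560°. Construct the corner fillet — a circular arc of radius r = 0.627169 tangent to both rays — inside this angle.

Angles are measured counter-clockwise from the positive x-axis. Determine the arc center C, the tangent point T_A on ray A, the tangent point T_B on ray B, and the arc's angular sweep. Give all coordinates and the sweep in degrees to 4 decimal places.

bisector direction at 24.0721° = (0.913033,0.407886)
center distance |VC| = r/sin(θ/2) = 0.627169/sin(21.1780°) = 1.736028
C = V + |VC|·bis = (-6.0136,-16.4417)
T_A = V + ((C−V)·d_A)·d_A = V + 1.6188·d_A = (-5.9820,-17.0681)
T_B = V + ((C−V)·d_B)·d_B = V + 1.6188·d_B = (-6.4590,-16.0002)
sweep = 180° − θ = 137.6440°

center=(-6.0136,-16.4417) T_A=(-5.9820,-17.0681) T_B=(-6.4590,-16.0002) sweep=137.6440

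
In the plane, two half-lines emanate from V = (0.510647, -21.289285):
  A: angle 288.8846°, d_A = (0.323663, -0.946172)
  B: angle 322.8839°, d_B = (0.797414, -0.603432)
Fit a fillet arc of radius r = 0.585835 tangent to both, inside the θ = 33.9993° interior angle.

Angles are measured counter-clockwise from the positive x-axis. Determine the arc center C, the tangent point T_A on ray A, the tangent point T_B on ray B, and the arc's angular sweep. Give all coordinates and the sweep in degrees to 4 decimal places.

center=(1.6852,-22.9127) T_A=(1.1309,-23.1024) T_B=(2.0387,-22.4456) sweep=146.0007

bisector direction at 305.8842° = (0.586150,-0.810203)
center distance |VC| = r/sin(θ/2) = 0.585835/sin(16.9996°) = 2.003774
C = V + |VC|·bis = (1.6852,-22.9127)
T_A = V + ((C−V)·d_A)·d_A = V + 1.9162·d_A = (1.1309,-23.1024)
T_B = V + ((C−V)·d_B)·d_B = V + 1.9162·d_B = (2.0387,-22.4456)
sweep = 180° − θ = 146.0007°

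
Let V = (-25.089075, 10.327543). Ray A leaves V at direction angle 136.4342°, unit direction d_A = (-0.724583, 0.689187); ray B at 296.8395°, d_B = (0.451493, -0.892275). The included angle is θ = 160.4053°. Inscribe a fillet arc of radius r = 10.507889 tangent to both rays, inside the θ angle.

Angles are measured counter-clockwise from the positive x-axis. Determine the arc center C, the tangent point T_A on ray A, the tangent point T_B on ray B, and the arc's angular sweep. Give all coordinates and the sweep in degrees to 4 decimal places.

center=(-33.6458,3.9643) T_A=(-26.4039,11.5781) T_B=(-24.2698,8.7085) sweep=19.5947

bisector direction at 216.6369° = (-0.802434,-0.596741)
center distance |VC| = r/sin(θ/2) = 10.507889/sin(80.2027°) = 10.663407
C = V + |VC|·bis = (-33.6458,3.9643)
T_A = V + ((C−V)·d_A)·d_A = V + 1.8145·d_A = (-26.4039,11.5781)
T_B = V + ((C−V)·d_B)·d_B = V + 1.8145·d_B = (-24.2698,8.7085)
sweep = 180° − θ = 19.5947°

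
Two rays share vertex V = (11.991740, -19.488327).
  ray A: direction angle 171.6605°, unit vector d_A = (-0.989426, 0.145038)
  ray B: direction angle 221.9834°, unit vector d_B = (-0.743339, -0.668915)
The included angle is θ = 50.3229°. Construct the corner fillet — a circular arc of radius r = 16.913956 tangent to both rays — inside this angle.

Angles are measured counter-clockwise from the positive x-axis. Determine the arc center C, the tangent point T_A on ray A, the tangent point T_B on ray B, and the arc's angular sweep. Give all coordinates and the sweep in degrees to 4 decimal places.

bisector direction at 196.8220° = (-0.957209,-0.289399)
center distance |VC| = r/sin(θ/2) = 16.913956/sin(25.1614°) = 39.781593
C = V + |VC|·bis = (-26.0875,-31.0011)
T_A = V + ((C−V)·d_A)·d_A = V + 36.0068·d_A = (-23.6344,-14.2660)
T_B = V + ((C−V)·d_B)·d_B = V + 36.0068·d_B = (-14.7735,-43.5739)
sweep = 180° − θ = 129.6771°

center=(-26.0875,-31.0011) T_A=(-23.6344,-14.2660) T_B=(-14.7735,-43.5739) sweep=129.6771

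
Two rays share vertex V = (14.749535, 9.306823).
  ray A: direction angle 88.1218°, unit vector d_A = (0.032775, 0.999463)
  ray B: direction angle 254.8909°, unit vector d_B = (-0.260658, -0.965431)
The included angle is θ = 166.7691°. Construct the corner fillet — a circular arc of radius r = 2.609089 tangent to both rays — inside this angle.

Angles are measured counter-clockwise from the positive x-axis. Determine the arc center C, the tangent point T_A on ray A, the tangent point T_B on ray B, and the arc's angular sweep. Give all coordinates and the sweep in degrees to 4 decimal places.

center=(12.1518,9.6948) T_A=(14.7595,9.6093) T_B=(14.6707,9.0147) sweep=13.2309

bisector direction at 171.5063° = (-0.989032,0.147700)
center distance |VC| = r/sin(θ/2) = 2.609089/sin(83.3846°) = 2.626577
C = V + |VC|·bis = (12.1518,9.6948)
T_A = V + ((C−V)·d_A)·d_A = V + 0.3026·d_A = (14.7595,9.6093)
T_B = V + ((C−V)·d_B)·d_B = V + 0.3026·d_B = (14.6707,9.0147)
sweep = 180° − θ = 13.2309°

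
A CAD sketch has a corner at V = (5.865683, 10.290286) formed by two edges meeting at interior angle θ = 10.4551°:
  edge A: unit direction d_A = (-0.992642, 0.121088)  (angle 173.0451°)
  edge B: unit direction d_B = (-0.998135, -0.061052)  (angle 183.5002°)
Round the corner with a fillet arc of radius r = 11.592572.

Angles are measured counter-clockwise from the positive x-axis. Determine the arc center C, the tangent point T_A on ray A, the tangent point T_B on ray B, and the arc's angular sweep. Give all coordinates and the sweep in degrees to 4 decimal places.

bisector direction at 178.2726° = (-0.999546,0.030143)
center distance |VC| = r/sin(θ/2) = 11.592572/sin(5.2275°) = 127.235102
C = V + |VC|·bis = (-121.3116,14.1256)
T_A = V + ((C−V)·d_A)·d_A = V + 126.7059·d_A = (-119.9079,25.6329)
T_B = V + ((C−V)·d_B)·d_B = V + 126.7059·d_B = (-120.6039,2.5546)
sweep = 180° − θ = 169.5449°

center=(-121.3116,14.1256) T_A=(-119.9079,25.6329) T_B=(-120.6039,2.5546) sweep=169.5449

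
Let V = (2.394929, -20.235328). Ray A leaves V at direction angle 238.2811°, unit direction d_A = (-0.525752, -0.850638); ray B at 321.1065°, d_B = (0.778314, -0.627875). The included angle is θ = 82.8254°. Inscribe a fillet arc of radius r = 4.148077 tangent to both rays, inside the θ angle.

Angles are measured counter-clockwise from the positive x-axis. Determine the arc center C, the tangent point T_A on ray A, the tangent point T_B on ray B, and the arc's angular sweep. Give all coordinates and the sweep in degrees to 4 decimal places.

bisector direction at 279.6938° = (0.168383,-0.985722)
center distance |VC| = r/sin(θ/2) = 4.148077/sin(41.4127°) = 6.270921
C = V + |VC|·bis = (3.4508,-26.4167)
T_A = V + ((C−V)·d_A)·d_A = V + 4.7030·d_A = (-0.0777,-24.2358)
T_B = V + ((C−V)·d_B)·d_B = V + 4.7030·d_B = (6.0553,-23.1882)
sweep = 180° − θ = 97.1746°

center=(3.4508,-26.4167) T_A=(-0.0777,-24.2358) T_B=(6.0553,-23.1882) sweep=97.1746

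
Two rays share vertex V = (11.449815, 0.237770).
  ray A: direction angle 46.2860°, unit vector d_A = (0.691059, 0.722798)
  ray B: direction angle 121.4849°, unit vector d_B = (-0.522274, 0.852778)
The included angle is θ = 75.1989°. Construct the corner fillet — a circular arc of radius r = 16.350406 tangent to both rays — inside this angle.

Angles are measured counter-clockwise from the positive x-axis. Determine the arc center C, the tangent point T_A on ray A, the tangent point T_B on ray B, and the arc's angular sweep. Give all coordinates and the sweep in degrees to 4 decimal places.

bisector direction at 83.8854° = (0.106517,0.994311)
center distance |VC| = r/sin(θ/2) = 16.350406/sin(37.5994°) = 26.797901
C = V + |VC|·bis = (14.3042,26.8832)
T_A = V + ((C−V)·d_A)·d_A = V + 21.2319·d_A = (26.1223,15.5841)
T_B = V + ((C−V)·d_B)·d_B = V + 21.2319·d_B = (0.3610,18.3438)
sweep = 180° − θ = 104.8011°

center=(14.3042,26.8832) T_A=(26.1223,15.5841) T_B=(0.3610,18.3438) sweep=104.8011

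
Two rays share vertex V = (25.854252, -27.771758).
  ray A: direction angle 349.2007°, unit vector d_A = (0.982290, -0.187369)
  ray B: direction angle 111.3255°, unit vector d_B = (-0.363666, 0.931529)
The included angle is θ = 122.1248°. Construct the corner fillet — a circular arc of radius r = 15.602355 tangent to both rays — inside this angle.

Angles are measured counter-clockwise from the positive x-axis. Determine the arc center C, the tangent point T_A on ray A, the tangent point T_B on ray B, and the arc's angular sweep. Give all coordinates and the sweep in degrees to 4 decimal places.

center=(37.2512,-14.0620) T_A=(34.3278,-29.3881) T_B=(22.7172,-19.7361) sweep=57.8752

bisector direction at 50.2631° = (0.639263,0.768988)
center distance |VC| = r/sin(θ/2) = 15.602355/sin(61.0624°) = 17.828264
C = V + |VC|·bis = (37.2512,-14.0620)
T_A = V + ((C−V)·d_A)·d_A = V + 8.6263·d_A = (34.3278,-29.3881)
T_B = V + ((C−V)·d_B)·d_B = V + 8.6263·d_B = (22.7172,-19.7361)
sweep = 180° − θ = 57.8752°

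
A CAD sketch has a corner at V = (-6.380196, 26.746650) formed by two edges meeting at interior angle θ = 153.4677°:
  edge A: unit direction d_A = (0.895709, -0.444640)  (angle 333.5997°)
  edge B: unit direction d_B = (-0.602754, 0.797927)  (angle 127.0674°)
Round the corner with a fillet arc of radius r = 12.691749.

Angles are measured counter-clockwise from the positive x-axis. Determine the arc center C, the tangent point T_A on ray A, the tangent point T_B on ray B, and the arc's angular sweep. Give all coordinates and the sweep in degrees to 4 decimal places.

center=(1.9433,36.7843) T_A=(-3.7000,25.4162) T_B=(-8.1838,29.1343) sweep=26.5323

bisector direction at 50.3336° = (0.638317,0.769773)
center distance |VC| = r/sin(θ/2) = 12.691749/sin(76.7339°) = 13.039719
C = V + |VC|·bis = (1.9433,36.7843)
T_A = V + ((C−V)·d_A)·d_A = V + 2.9923·d_A = (-3.7000,25.4162)
T_B = V + ((C−V)·d_B)·d_B = V + 2.9923·d_B = (-8.1838,29.1343)
sweep = 180° − θ = 26.5323°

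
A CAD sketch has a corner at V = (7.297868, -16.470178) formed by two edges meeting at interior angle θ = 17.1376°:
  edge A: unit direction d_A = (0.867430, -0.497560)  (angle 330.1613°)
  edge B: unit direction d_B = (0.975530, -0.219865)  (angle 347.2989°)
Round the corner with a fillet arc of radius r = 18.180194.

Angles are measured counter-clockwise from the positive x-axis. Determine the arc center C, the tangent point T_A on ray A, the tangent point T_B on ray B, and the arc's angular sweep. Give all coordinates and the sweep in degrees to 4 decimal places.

bisector direction at 338.7301° = (0.931882,-0.362762)
center distance |VC| = r/sin(θ/2) = 18.180194/sin(8.5688°) = 122.017262
C = V + |VC|·bis = (121.0036,-60.7334)
T_A = V + ((C−V)·d_A)·d_A = V + 120.6553·d_A = (111.9578,-76.5034)
T_B = V + ((C−V)·d_B)·d_B = V + 120.6553·d_B = (125.0007,-42.9980)
sweep = 180° − θ = 162.8624°

center=(121.0036,-60.7334) T_A=(111.9578,-76.5034) T_B=(125.0007,-42.9980) sweep=162.8624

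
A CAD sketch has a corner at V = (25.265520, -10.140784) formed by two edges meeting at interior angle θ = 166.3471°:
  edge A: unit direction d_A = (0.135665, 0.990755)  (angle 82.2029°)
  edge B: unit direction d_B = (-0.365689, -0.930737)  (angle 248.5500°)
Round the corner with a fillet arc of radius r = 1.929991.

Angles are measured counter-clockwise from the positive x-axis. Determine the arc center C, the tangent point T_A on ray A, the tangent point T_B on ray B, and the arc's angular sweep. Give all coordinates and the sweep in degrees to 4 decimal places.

center=(23.3847,-9.6500) T_A=(25.2969,-9.9119) T_B=(25.1810,-10.3558) sweep=13.6529

bisector direction at 165.3765° = (-0.967605,0.252467)
center distance |VC| = r/sin(θ/2) = 1.929991/sin(83.1736°) = 1.943771
C = V + |VC|·bis = (23.3847,-9.6500)
T_A = V + ((C−V)·d_A)·d_A = V + 0.2310·d_A = (25.2969,-9.9119)
T_B = V + ((C−V)·d_B)·d_B = V + 0.2310·d_B = (25.1810,-10.3558)
sweep = 180° − θ = 13.6529°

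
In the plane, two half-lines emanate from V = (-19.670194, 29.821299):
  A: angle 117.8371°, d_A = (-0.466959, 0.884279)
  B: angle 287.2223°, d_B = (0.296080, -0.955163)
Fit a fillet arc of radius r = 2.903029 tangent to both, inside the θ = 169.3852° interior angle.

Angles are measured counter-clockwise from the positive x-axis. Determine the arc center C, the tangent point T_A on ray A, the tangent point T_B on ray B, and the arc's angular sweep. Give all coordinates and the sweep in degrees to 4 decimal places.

bisector direction at 202.5297° = (-0.923681,-0.383162)
center distance |VC| = r/sin(θ/2) = 2.903029/sin(84.6926°) = 2.915529
C = V + |VC|·bis = (-22.3632,28.7042)
T_A = V + ((C−V)·d_A)·d_A = V + 0.2697·d_A = (-19.7961,30.0598)
T_B = V + ((C−V)·d_B)·d_B = V + 0.2697·d_B = (-19.5903,29.5637)
sweep = 180° − θ = 10.6148°

center=(-22.3632,28.7042) T_A=(-19.7961,30.0598) T_B=(-19.5903,29.5637) sweep=10.6148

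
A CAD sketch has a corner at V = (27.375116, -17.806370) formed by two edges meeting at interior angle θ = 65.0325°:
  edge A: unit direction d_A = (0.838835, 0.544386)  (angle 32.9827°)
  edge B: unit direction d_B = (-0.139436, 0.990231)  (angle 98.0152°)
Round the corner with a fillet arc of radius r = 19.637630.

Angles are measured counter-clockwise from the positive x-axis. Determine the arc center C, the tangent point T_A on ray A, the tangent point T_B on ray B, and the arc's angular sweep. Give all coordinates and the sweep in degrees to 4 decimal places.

center=(42.5255,15.4365) T_A=(53.2159,-1.0362) T_B=(23.0797,12.6983) sweep=114.9675

bisector direction at 65.4989° = (0.414710,0.909954)
center distance |VC| = r/sin(θ/2) = 19.637630/sin(32.5162°) = 36.532489
C = V + |VC|·bis = (42.5255,15.4365)
T_A = V + ((C−V)·d_A)·d_A = V + 30.8056·d_A = (53.2159,-1.0362)
T_B = V + ((C−V)·d_B)·d_B = V + 30.8056·d_B = (23.0797,12.6983)
sweep = 180° − θ = 114.9675°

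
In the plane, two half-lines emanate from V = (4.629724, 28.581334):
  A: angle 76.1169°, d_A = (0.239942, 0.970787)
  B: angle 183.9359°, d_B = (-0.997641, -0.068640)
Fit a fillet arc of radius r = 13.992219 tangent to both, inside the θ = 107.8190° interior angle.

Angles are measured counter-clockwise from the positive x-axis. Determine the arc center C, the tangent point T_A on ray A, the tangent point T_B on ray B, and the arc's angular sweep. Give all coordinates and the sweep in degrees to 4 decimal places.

center=(-6.5064,41.8404) T_A=(7.0771,38.4831) T_B=(-5.5460,27.8812) sweep=72.1810

bisector direction at 130.0264° = (-0.643141,0.765748)
center distance |VC| = r/sin(θ/2) = 13.992219/sin(53.9095°) = 17.315226
C = V + |VC|·bis = (-6.5064,41.8404)
T_A = V + ((C−V)·d_A)·d_A = V + 10.1997·d_A = (7.0771,38.4831)
T_B = V + ((C−V)·d_B)·d_B = V + 10.1997·d_B = (-5.5460,27.8812)
sweep = 180° − θ = 72.1810°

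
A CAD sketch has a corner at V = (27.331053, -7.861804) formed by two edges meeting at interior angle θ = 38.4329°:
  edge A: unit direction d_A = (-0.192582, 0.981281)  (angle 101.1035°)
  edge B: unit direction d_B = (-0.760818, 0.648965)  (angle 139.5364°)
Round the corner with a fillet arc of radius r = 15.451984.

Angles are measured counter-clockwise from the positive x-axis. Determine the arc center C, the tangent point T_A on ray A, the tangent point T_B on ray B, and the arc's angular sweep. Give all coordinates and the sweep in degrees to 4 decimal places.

bisector direction at 120.3200° = (-0.504828,0.863220)
center distance |VC| = r/sin(θ/2) = 15.451984/sin(19.2164°) = 46.946858
C = V + |VC|·bis = (3.6310,32.6637)
T_A = V + ((C−V)·d_A)·d_A = V + 44.3311·d_A = (18.7937,35.6394)
T_B = V + ((C−V)·d_B)·d_B = V + 44.3311·d_B = (-6.3968,20.9075)
sweep = 180° − θ = 141.5671°

center=(3.6310,32.6637) T_A=(18.7937,35.6394) T_B=(-6.3968,20.9075) sweep=141.5671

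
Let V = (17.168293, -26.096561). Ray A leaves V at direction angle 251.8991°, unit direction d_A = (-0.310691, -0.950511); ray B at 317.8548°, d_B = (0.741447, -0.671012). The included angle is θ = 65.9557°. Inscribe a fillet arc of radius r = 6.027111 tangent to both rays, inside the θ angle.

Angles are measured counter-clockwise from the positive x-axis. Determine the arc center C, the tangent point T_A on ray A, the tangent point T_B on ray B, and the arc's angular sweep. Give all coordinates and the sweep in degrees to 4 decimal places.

bisector direction at 284.8769° = (0.256744,-0.966479)
center distance |VC| = r/sin(θ/2) = 6.027111/sin(32.9778°) = 11.072841
C = V + |VC|·bis = (20.0112,-36.7982)
T_A = V + ((C−V)·d_A)·d_A = V + 9.2888·d_A = (14.2823,-34.9257)
T_B = V + ((C−V)·d_B)·d_B = V + 9.2888·d_B = (24.0554,-32.3295)
sweep = 180° − θ = 114.0443°

center=(20.0112,-36.7982) T_A=(14.2823,-34.9257) T_B=(24.0554,-32.3295) sweep=114.0443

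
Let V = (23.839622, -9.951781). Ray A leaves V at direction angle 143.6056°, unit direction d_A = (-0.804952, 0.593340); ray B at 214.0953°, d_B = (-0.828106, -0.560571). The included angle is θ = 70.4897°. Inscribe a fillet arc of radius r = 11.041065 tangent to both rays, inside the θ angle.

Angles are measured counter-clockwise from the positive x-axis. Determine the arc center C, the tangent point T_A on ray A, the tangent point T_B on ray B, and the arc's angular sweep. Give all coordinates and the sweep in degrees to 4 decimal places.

bisector direction at 178.8505° = (-0.999799,0.020062)
center distance |VC| = r/sin(θ/2) = 11.041065/sin(35.2448°) = 19.132914
C = V + |VC|·bis = (4.7106,-9.5679)
T_A = V + ((C−V)·d_A)·d_A = V + 15.6257·d_A = (11.2617,-0.6804)
T_B = V + ((C−V)·d_B)·d_B = V + 15.6257·d_B = (10.8999,-18.7111)
sweep = 180° − θ = 109.5103°

center=(4.7106,-9.5679) T_A=(11.2617,-0.6804) T_B=(10.8999,-18.7111) sweep=109.5103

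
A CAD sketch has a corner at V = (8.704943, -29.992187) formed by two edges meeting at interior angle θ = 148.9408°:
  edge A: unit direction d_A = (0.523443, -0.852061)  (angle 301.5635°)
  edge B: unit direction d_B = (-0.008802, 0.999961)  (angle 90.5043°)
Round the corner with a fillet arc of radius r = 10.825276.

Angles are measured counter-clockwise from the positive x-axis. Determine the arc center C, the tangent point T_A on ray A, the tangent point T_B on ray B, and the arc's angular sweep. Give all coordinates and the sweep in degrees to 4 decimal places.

center=(19.5033,-26.8889) T_A=(10.2795,-32.5553) T_B=(8.6785,-26.9842) sweep=31.0592

bisector direction at 16.0339° = (0.961098,0.276206)
center distance |VC| = r/sin(θ/2) = 10.825276/sin(74.4704°) = 11.235457
C = V + |VC|·bis = (19.5033,-26.8889)
T_A = V + ((C−V)·d_A)·d_A = V + 3.0081·d_A = (10.2795,-32.5553)
T_B = V + ((C−V)·d_B)·d_B = V + 3.0081·d_B = (8.6785,-26.9842)
sweep = 180° − θ = 31.0592°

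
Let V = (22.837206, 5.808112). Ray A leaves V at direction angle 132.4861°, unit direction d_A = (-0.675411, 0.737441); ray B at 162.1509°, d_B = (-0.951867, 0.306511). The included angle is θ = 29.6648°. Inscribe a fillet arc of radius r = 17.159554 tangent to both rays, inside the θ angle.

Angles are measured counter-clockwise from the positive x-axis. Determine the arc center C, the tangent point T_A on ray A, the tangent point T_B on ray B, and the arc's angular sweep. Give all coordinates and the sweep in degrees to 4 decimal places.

center=(-33.5822,42.0030) T_A=(-20.9280,53.5928) T_B=(-38.8418,25.6694) sweep=150.3352

bisector direction at 147.3185° = (-0.841685,0.539969)
center distance |VC| = r/sin(θ/2) = 17.159554/sin(14.8324°) = 67.031487
C = V + |VC|·bis = (-33.5822,42.0030)
T_A = V + ((C−V)·d_A)·d_A = V + 64.7979·d_A = (-20.9280,53.5928)
T_B = V + ((C−V)·d_B)·d_B = V + 64.7979·d_B = (-38.8418,25.6694)
sweep = 180° − θ = 150.3352°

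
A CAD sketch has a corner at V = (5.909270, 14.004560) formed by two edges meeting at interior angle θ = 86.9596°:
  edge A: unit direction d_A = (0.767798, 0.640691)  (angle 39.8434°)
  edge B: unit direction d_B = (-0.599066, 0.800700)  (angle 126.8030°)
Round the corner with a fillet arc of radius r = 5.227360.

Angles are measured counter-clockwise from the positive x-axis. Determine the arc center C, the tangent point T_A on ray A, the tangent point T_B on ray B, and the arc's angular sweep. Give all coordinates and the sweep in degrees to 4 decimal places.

center=(6.7925,21.5499) T_A=(10.1417,17.5363) T_B=(2.6070,18.4183) sweep=93.0404

bisector direction at 83.3232° = (0.116269,0.993218)
center distance |VC| = r/sin(θ/2) = 5.227360/sin(43.4798°) = 7.596816
C = V + |VC|·bis = (6.7925,21.5499)
T_A = V + ((C−V)·d_A)·d_A = V + 5.5124·d_A = (10.1417,17.5363)
T_B = V + ((C−V)·d_B)·d_B = V + 5.5124·d_B = (2.6070,18.4183)
sweep = 180° − θ = 93.0404°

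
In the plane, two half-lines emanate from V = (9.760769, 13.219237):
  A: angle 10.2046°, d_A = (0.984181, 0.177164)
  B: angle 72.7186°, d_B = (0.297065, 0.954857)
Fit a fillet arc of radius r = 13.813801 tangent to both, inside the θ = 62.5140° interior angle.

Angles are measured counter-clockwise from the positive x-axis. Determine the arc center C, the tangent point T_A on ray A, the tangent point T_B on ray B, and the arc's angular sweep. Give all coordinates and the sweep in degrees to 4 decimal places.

bisector direction at 41.4616° = (0.749400,0.662118)
center distance |VC| = r/sin(θ/2) = 13.813801/sin(31.2570°) = 26.622460
C = V + |VC|·bis = (29.7116,30.8464)
T_A = V + ((C−V)·d_A)·d_A = V + 22.7582·d_A = (32.1589,17.2512)
T_B = V + ((C−V)·d_B)·d_B = V + 22.7582·d_B = (16.5214,34.9500)
sweep = 180° − θ = 117.4860°

center=(29.7116,30.8464) T_A=(32.1589,17.2512) T_B=(16.5214,34.9500) sweep=117.4860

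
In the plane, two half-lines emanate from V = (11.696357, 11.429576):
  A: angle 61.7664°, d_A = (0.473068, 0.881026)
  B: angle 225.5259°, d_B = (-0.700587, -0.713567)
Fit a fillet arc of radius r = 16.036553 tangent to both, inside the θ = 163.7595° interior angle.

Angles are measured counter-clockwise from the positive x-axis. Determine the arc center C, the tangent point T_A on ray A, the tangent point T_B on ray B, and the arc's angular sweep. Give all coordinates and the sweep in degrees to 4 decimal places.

bisector direction at 143.6462° = (-0.805372,0.592770)
center distance |VC| = r/sin(θ/2) = 16.036553/sin(81.8798°) = 16.198967
C = V + |VC|·bis = (-1.3498,21.0318)
T_A = V + ((C−V)·d_A)·d_A = V + 2.2881·d_A = (12.7788,13.4455)
T_B = V + ((C−V)·d_B)·d_B = V + 2.2881·d_B = (10.0933,9.7968)
sweep = 180° − θ = 16.2405°

center=(-1.3498,21.0318) T_A=(12.7788,13.4455) T_B=(10.0933,9.7968) sweep=16.2405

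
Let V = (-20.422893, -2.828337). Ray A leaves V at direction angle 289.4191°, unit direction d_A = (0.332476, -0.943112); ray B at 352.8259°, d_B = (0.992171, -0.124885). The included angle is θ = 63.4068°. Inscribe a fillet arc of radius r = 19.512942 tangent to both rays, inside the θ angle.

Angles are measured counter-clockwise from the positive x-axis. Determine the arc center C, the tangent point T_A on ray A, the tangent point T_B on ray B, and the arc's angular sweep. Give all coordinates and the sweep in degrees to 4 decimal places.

bisector direction at 321.1225° = (0.778490,-0.627657)
center distance |VC| = r/sin(θ/2) = 19.512942/sin(31.7034°) = 37.130580
C = V + |VC|·bis = (8.4829,-26.1336)
T_A = V + ((C−V)·d_A)·d_A = V + 31.5900·d_A = (-9.9200,-32.6212)
T_B = V + ((C−V)·d_B)·d_B = V + 31.5900·d_B = (10.9197,-6.7734)
sweep = 180° − θ = 116.5932°

center=(8.4829,-26.1336) T_A=(-9.9200,-32.6212) T_B=(10.9197,-6.7734) sweep=116.5932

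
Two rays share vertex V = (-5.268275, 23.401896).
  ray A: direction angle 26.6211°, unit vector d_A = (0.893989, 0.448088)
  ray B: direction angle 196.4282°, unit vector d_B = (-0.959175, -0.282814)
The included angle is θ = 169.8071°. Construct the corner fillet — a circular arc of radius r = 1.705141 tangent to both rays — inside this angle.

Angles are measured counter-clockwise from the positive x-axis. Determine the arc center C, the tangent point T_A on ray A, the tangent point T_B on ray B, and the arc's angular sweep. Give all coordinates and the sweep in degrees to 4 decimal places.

bisector direction at 111.5246° = (-0.366901,0.930260)
center distance |VC| = r/sin(θ/2) = 1.705141/sin(84.9035°) = 1.711909
C = V + |VC|·bis = (-5.8964,24.9944)
T_A = V + ((C−V)·d_A)·d_A = V + 0.1521·d_A = (-5.1323,23.4700)
T_B = V + ((C−V)·d_B)·d_B = V + 0.1521·d_B = (-5.4141,23.3589)
sweep = 180° − θ = 10.1929°

center=(-5.8964,24.9944) T_A=(-5.1323,23.4700) T_B=(-5.4141,23.3589) sweep=10.1929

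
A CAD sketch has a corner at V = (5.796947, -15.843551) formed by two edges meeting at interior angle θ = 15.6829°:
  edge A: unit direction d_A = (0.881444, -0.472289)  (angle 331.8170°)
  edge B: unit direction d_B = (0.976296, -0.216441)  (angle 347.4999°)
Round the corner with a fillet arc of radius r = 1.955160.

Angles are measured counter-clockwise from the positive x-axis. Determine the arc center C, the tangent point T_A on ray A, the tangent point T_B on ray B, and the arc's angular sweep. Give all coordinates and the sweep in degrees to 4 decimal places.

bisector direction at 339.6585° = (0.937637,-0.347616)
center distance |VC| = r/sin(θ/2) = 1.955160/sin(7.8415°) = 14.330626
C = V + |VC|·bis = (19.2339,-20.8251)
T_A = V + ((C−V)·d_A)·d_A = V + 14.1966·d_A = (18.3105,-22.5485)
T_B = V + ((C−V)·d_B)·d_B = V + 14.1966·d_B = (19.6571,-18.9163)
sweep = 180° − θ = 164.3171°

center=(19.2339,-20.8251) T_A=(18.3105,-22.5485) T_B=(19.6571,-18.9163) sweep=164.3171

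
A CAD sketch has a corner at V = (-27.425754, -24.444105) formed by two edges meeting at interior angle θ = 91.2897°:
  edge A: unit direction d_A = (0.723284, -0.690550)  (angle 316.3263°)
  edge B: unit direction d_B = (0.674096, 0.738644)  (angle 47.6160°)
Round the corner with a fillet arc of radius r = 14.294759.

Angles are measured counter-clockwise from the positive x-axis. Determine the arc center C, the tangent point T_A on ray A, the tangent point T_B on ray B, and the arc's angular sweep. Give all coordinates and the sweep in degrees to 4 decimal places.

center=(-7.4455,-23.7565) T_A=(-17.3167,-34.0956) T_B=(-18.0042,-14.1204) sweep=88.7103

bisector direction at 1.9712° = (0.999408,0.034396)
center distance |VC| = r/sin(θ/2) = 14.294759/sin(45.6448°) = 19.992107
C = V + |VC|·bis = (-7.4455,-23.7565)
T_A = V + ((C−V)·d_A)·d_A = V + 13.9766·d_A = (-17.3167,-34.0956)
T_B = V + ((C−V)·d_B)·d_B = V + 13.9766·d_B = (-18.0042,-14.1204)
sweep = 180° − θ = 88.7103°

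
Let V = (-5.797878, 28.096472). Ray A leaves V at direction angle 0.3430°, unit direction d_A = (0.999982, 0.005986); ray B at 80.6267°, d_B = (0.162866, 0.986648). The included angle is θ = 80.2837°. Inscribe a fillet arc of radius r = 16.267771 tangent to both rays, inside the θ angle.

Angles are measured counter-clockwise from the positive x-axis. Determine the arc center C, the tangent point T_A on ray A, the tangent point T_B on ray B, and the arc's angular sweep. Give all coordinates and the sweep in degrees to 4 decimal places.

bisector direction at 40.4849° = (0.760578,0.649247)
center distance |VC| = r/sin(θ/2) = 16.267771/sin(40.1418°) = 25.233785
C = V + |VC|·bis = (13.3944,44.4794)
T_A = V + ((C−V)·d_A)·d_A = V + 19.2900·d_A = (13.4918,28.2120)
T_B = V + ((C−V)·d_B)·d_B = V + 19.2900·d_B = (-2.6562,47.1289)
sweep = 180° − θ = 99.7163°

center=(13.3944,44.4794) T_A=(13.4918,28.2120) T_B=(-2.6562,47.1289) sweep=99.7163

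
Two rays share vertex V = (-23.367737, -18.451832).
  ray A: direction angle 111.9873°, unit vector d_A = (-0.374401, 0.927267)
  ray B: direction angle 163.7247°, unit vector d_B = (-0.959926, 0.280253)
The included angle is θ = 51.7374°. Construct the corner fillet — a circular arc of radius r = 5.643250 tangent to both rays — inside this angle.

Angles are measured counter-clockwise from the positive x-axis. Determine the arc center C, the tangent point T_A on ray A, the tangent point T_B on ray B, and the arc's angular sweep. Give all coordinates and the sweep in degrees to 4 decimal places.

bisector direction at 137.8560° = (-0.741461,0.670996)
center distance |VC| = r/sin(θ/2) = 5.643250/sin(25.8687°) = 12.934029
C = V + |VC|·bis = (-32.9578,-9.7731)
T_A = V + ((C−V)·d_A)·d_A = V + 11.6380·d_A = (-27.7250,-7.6603)
T_B = V + ((C−V)·d_B)·d_B = V + 11.6380·d_B = (-34.5393,-15.1903)
sweep = 180° − θ = 128.2626°

center=(-32.9578,-9.7731) T_A=(-27.7250,-7.6603) T_B=(-34.5393,-15.1903) sweep=128.2626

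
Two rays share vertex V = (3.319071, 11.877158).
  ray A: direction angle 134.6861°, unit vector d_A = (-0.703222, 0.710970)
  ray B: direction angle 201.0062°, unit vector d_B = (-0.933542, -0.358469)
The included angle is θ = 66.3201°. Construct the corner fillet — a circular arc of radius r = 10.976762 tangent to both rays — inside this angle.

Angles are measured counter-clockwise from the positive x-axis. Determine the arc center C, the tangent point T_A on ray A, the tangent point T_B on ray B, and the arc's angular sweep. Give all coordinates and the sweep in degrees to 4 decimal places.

bisector direction at 167.8462° = (-0.977586,0.210537)
center distance |VC| = r/sin(θ/2) = 10.976762/sin(33.1600°) = 20.067953
C = V + |VC|·bis = (-16.2991,16.1022)
T_A = V + ((C−V)·d_A)·d_A = V + 16.7998·d_A = (-8.4949,23.8213)
T_B = V + ((C−V)·d_B)·d_B = V + 16.7998·d_B = (-12.3642,5.8549)
sweep = 180° − θ = 113.6799°

center=(-16.2991,16.1022) T_A=(-8.4949,23.8213) T_B=(-12.3642,5.8549) sweep=113.6799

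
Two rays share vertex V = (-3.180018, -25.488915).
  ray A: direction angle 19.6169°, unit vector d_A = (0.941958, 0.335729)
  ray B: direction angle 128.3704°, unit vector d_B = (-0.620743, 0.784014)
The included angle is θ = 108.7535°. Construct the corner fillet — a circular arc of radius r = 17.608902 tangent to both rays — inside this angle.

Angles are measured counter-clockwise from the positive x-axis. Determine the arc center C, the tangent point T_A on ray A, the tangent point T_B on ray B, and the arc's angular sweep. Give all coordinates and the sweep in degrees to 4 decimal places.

center=(2.7934,-4.6660) T_A=(8.7052,-21.2528) T_B=(-11.0123,-15.5966) sweep=71.2465

bisector direction at 73.9937° = (0.275744,0.961231)
center distance |VC| = r/sin(θ/2) = 17.608902/sin(54.3768°) = 21.662777
C = V + |VC|·bis = (2.7934,-4.6660)
T_A = V + ((C−V)·d_A)·d_A = V + 12.6175·d_A = (8.7052,-21.2528)
T_B = V + ((C−V)·d_B)·d_B = V + 12.6175·d_B = (-11.0123,-15.5966)
sweep = 180° − θ = 71.2465°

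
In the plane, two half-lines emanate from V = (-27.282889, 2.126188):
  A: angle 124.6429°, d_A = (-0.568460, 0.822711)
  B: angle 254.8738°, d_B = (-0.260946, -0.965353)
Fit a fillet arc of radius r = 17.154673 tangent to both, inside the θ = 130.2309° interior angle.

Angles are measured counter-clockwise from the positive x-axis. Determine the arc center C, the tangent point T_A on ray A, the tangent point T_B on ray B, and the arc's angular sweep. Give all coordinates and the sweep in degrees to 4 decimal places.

center=(-45.9196,-1.0790) T_A=(-31.8063,8.6728) T_B=(-29.3593,-5.5554) sweep=49.7691

bisector direction at 189.7583° = (-0.985531,-0.169493)
center distance |VC| = r/sin(θ/2) = 17.154673/sin(65.1154°) = 18.910358
C = V + |VC|·bis = (-45.9196,-1.0790)
T_A = V + ((C−V)·d_A)·d_A = V + 7.9573·d_A = (-31.8063,8.6728)
T_B = V + ((C−V)·d_B)·d_B = V + 7.9573·d_B = (-29.3593,-5.5554)
sweep = 180° − θ = 49.7691°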